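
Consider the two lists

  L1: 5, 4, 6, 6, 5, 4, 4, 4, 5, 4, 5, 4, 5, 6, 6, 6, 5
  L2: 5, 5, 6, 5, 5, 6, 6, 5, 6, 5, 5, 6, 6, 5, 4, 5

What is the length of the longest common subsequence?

Taking 5 at L1[1]=L2[5] → 6 at L1[3]=L2[6] → 6 at L1[4]=L2[7] → 5 at L1[5]=L2[8] → 5 at L1[11]=L2[10] → 5 at L1[13]=L2[11] → 6 at L1[14]=L2[12] → 6 at L1[15]=L2[13] → 5 at L1[17]=L2[16] gives a common subsequence of length 9. dp[17][16] = 9 confirms this is the maximum.

9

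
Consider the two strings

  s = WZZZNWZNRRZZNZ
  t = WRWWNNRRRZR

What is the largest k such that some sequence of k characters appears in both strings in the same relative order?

6

One common subsequence of length 6: W (s #1, t #4); then N (s #5, t #5); then N (s #8, t #6); then R (s #9, t #8); then R (s #10, t #9); then Z (s #11, t #10). Since dp[14][11] = 6, nothing longer is possible.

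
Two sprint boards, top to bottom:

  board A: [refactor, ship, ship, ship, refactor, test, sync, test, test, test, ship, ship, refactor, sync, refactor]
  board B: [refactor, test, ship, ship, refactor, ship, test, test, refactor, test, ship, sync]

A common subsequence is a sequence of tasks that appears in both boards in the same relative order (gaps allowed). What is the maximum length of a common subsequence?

9

One common subsequence of length 9: refactor (board A #1, board B #1); then ship (board A #2, board B #3); then ship (board A #3, board B #4); then ship (board A #4, board B #6); then test (board A #6, board B #7); then test (board A #8, board B #8); then test (board A #10, board B #10); then ship (board A #12, board B #11); then sync (board A #14, board B #12). dp[15][12] = 9 confirms this is the maximum.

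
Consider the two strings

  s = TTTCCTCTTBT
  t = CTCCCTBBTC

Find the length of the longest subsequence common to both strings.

Let dp[i][j] be the LCS length of the first i characters of s and the first j characters of t. dp[i][j] = dp[i-1][j-1]+1 when the i-th and j-th characters match, else max(dp[i-1][j], dp[i][j-1]).
    ·  C  T  C  C  C  T  B  B  T  C
 ·  0  0  0  0  0  0  0  0  0  0  0
 T  0  0  1  1  1  1  1  1  1  1  1
 T  0  0  1  1  1  1  2  2  2  2  2
 T  0  0  1  1  1  1  2  2  2  3  3
 C  0  1  1  2  2  2  2  2  2  3  4
 C  0  1  1  2  3  3  3  3  3  3  4
 T  0  1  2  2  3  3  4  4  4  4  4
 C  0  1  2  3  3  4  4  4  4  4  5
 T  0  1  2  3  3  4  5  5  5  5  5
 T  0  1  2  3  3  4  5  5  5  6  6
 B  0  1  2  3  3  4  5  6  6  6  6
 T  0  1  2  3  3  4  5  6  6  7  7
dp[11][10] = 7. One LCS (by backtracking along matches): TCCCTBT.

7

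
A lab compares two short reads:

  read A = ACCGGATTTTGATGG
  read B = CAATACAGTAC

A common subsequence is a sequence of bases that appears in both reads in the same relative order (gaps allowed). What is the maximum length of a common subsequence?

Pick A at read A[1]=read B[5], then C at read A[2]=read B[6], then G at read A[5]=read B[8], then T at read A[10]=read B[9], then A at read A[12]=read B[10]; all 5 bases appear in both, in order. Since dp[15][11] = 5, nothing longer is possible.

5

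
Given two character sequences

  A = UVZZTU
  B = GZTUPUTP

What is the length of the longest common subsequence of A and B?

3

Pick Z [4,2] → T [5,3] → U [6,6]; all 3 characters appear in both, in order. dp[6][8] = 3 confirms this is the maximum.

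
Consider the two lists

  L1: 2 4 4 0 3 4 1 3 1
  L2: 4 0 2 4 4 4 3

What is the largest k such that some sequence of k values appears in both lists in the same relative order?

5

Let dp[i][j] be the LCS length of the first i values of L1 and the first j values of L2. dp[i][j] = dp[i-1][j-1]+1 when the i-th and j-th values match, else max(dp[i-1][j], dp[i][j-1]).
    ·  4  0  2  4  4  4  3
 ·  0  0  0  0  0  0  0  0
 2  0  0  0  1  1  1  1  1
 4  0  1  1  1  2  2  2  2
 4  0  1  1  1  2  3  3  3
 0  0  1  2  2  2  3  3  3
 3  0  1  2  2  2  3  3  4
 4  0  1  2  2  3  3  4  4
 1  0  1  2  2  3  3  4  4
 3  0  1  2  2  3  3  4  5
 1  0  1  2  2  3  3  4  5
dp[9][7] = 5. One LCS (by backtracking along matches): 2, 4, 4, 4, 3.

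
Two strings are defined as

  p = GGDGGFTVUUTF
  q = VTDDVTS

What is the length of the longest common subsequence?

Let dp[i][j] be the LCS length of the first i characters of p and the first j characters of q. dp[i][j] = dp[i-1][j-1]+1 when the i-th and j-th characters match, else max(dp[i-1][j], dp[i][j-1]).
    ·  V  T  D  D  V  T  S
 ·  0  0  0  0  0  0  0  0
 G  0  0  0  0  0  0  0  0
 G  0  0  0  0  0  0  0  0
 D  0  0  0  1  1  1  1  1
 G  0  0  0  1  1  1  1  1
 G  0  0  0  1  1  1  1  1
 F  0  0  0  1  1  1  1  1
 T  0  0  1  1  1  1  2  2
 V  0  1  1  1  1  2  2  2
 U  0  1  1  1  1  2  2  2
 U  0  1  1  1  1  2  2  2
 T  0  1  2  2  2  2  3  3
 F  0  1  2  2  2  2  3  3
dp[12][7] = 3. One LCS (by backtracking along matches): DVT.

3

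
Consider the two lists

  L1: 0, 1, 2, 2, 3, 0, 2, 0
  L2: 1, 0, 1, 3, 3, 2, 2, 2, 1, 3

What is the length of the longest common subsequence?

Let dp[i][j] be the LCS length of the first i values of L1 and the first j values of L2. dp[i][j] = dp[i-1][j-1]+1 when the i-th and j-th values match, else max(dp[i-1][j], dp[i][j-1]).
    ·  1  0  1  3  3  2  2  2  1  3
 ·  0  0  0  0  0  0  0  0  0  0  0
 0  0  0  1  1  1  1  1  1  1  1  1
 1  0  1  1  2  2  2  2  2  2  2  2
 2  0  1  1  2  2  2  3  3  3  3  3
 2  0  1  1  2  2  2  3  4  4  4  4
 3  0  1  1  2  3  3  3  4  4  4  5
 0  0  1  2  2  3  3  3  4  4  4  5
 2  0  1  2  2  3  3  4  4  5  5  5
 0  0  1  2  2  3  3  4  4  5  5  5
dp[8][10] = 5. One LCS (by backtracking along matches): 0, 1, 2, 2, 3.

5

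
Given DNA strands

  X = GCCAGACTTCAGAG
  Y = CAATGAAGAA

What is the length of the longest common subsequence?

Taking C at X[2]=Y[1] → A at X[4]=Y[3] → G at X[5]=Y[5] → A at X[6]=Y[6] → A at X[11]=Y[7] → G at X[12]=Y[8] → A at X[13]=Y[10] gives a common subsequence of length 7, and the DP table's final entry dp[14][10] is also 7, so no common subsequence is longer.

7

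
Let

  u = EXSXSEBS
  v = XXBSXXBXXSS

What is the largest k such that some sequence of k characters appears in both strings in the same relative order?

5

Let dp[i][j] be the LCS length of the first i characters of u and the first j characters of v. dp[i][j] = dp[i-1][j-1]+1 when the i-th and j-th characters match, else max(dp[i-1][j], dp[i][j-1]).
    ·  X  X  B  S  X  X  B  X  X  S  S
 ·  0  0  0  0  0  0  0  0  0  0  0  0
 E  0  0  0  0  0  0  0  0  0  0  0  0
 X  0  1  1  1  1  1  1  1  1  1  1  1
 S  0  1  1  1  2  2  2  2  2  2  2  2
 X  0  1  2  2  2  3  3  3  3  3  3  3
 S  0  1  2  2  3  3  3  3  3  3  4  4
 E  0  1  2  2  3  3  3  3  3  3  4  4
 B  0  1  2  3  3  3  3  4  4  4  4  4
 S  0  1  2  3  4  4  4  4  4  4  5  5
dp[8][11] = 5. One LCS (by backtracking along matches): XSXSS.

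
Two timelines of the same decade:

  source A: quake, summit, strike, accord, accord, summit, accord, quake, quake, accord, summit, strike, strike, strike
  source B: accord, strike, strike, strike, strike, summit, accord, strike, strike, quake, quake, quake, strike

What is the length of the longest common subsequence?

One common subsequence of length 6: strike (source A #3, source B #5), then summit (source A #6, source B #6), then accord (source A #7, source B #7), then quake (source A #8, source B #11), then quake (source A #9, source B #12), then strike (source A #14, source B #13), and the DP table's final entry dp[14][13] is also 6, so no common subsequence is longer.

6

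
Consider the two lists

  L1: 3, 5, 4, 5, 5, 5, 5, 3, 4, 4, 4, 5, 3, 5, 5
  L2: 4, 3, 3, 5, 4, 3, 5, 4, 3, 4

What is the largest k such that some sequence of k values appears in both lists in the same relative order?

6

Match 3 (L1 #1, L2 #3), 5 (L1 #2, L2 #4), 4 (L1 #3, L2 #5), 5 (L1 #4, L2 #7), 3 (L1 #8, L2 #9), 4 (L1 #11, L2 #10) — 6 values in the same relative order in both, and the DP table's final entry dp[15][10] is also 6, so no common subsequence is longer.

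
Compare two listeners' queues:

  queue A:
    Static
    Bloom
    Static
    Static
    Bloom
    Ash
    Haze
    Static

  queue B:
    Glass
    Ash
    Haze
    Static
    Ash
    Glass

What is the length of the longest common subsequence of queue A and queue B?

Taking Ash (queue A #6, queue B #2); then Haze (queue A #7, queue B #3); then Static (queue A #8, queue B #4) gives a common subsequence of length 3. The LCS DP gives dp[8][6] = 3, so this is optimal.

3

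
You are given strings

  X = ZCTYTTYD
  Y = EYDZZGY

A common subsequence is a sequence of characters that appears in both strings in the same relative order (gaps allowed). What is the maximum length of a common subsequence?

2

One common subsequence of length 2: Z (X #1, Y #5) → Y (X #7, Y #7). The LCS DP gives dp[8][7] = 2, so this is optimal.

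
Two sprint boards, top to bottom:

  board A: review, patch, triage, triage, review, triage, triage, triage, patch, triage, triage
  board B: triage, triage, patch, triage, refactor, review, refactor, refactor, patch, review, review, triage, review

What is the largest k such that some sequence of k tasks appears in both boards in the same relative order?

Pick patch at board A[2]=board B[3], triage at board A[3]=board B[4], review at board A[5]=board B[6], patch at board A[9]=board B[9], triage at board A[10]=board B[12]; all 5 tasks appear in both, in order. The LCS DP gives dp[11][13] = 5, so this is optimal.

5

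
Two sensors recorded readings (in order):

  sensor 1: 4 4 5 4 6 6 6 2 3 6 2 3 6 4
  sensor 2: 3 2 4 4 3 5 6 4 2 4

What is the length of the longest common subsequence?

6

Taking 4 [1,3]; then 4 [2,4]; then 5 [3,6]; then 4 [4,8]; then 2 [11,9]; then 4 [14,10] gives a common subsequence of length 6. dp[14][10] = 6 confirms this is the maximum.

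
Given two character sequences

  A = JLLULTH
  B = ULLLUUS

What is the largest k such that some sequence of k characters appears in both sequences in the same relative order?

Let dp[i][j] be the LCS length of the first i characters of A and the first j characters of B. dp[i][j] = dp[i-1][j-1]+1 when the i-th and j-th characters match, else max(dp[i-1][j], dp[i][j-1]).
    ·  U  L  L  L  U  U  S
 ·  0  0  0  0  0  0  0  0
 J  0  0  0  0  0  0  0  0
 L  0  0  1  1  1  1  1  1
 L  0  0  1  2  2  2  2  2
 U  0  1  1  2  2  3  3  3
 L  0  1  2  2  3  3  3  3
 T  0  1  2  2  3  3  3  3
 H  0  1  2  2  3  3  3  3
dp[7][7] = 3. One LCS (by backtracking along matches): LLU.

3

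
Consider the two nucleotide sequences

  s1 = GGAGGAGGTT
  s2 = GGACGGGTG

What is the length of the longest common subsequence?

7

One common subsequence of length 7: G [1,1] → G [2,2] → A [3,3] → G [4,5] → G [5,6] → G [7,7] → G [8,9]. dp[10][9] = 7 confirms this is the maximum.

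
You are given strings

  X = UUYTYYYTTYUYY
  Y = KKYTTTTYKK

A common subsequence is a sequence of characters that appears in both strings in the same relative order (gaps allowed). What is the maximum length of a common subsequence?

Taking Y at X[3]=Y[3] → T at X[4]=Y[5] → T at X[8]=Y[6] → T at X[9]=Y[7] → Y at X[10]=Y[8] gives a common subsequence of length 5. dp[13][10] = 5 confirms this is the maximum.

5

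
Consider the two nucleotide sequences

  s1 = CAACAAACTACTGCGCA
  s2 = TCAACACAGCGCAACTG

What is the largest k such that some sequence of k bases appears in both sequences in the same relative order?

Match C [1,2], then A [2,3], then A [3,4], then C [4,5], then A [7,6], then C [8,7], then A [10,8], then G [13,9], then C [14,10], then G [15,11], then C [16,12], then A [17,14] — 12 bases in the same relative order in both. Since dp[17][17] = 12, nothing longer is possible.

12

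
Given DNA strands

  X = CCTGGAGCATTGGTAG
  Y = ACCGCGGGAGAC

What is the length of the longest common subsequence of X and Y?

8

One common subsequence of length 8: C at X[1]=Y[3], then C at X[2]=Y[5], then G at X[4]=Y[6], then G at X[5]=Y[7], then G at X[7]=Y[8], then A at X[9]=Y[9], then G at X[13]=Y[10], then A at X[15]=Y[11]. The LCS DP gives dp[16][12] = 8, so this is optimal.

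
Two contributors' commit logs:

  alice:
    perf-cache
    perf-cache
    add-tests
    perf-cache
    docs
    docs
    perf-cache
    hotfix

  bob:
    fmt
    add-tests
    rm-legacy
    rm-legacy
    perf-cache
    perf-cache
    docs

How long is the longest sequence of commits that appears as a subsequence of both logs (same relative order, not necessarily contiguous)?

3

Match perf-cache [2,5], perf-cache [4,6], docs [6,7] — 3 commits in the same relative order in both. The LCS DP gives dp[8][7] = 3, so this is optimal.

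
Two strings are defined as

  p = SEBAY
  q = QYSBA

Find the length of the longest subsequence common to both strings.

Taking S at p[1]=q[3]; then B at p[3]=q[4]; then A at p[4]=q[5] gives a common subsequence of length 3, and the DP table's final entry dp[5][5] is also 3, so no common subsequence is longer.

3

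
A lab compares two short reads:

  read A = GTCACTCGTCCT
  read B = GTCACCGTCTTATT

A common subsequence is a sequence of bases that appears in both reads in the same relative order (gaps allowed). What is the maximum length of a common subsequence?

One common subsequence of length 10: G [1,1], then T [2,2], then C [3,3], then A [4,4], then C [5,5], then C [7,6], then G [8,7], then T [9,8], then C [10,9], then T [12,14]. Since dp[12][14] = 10, nothing longer is possible.

10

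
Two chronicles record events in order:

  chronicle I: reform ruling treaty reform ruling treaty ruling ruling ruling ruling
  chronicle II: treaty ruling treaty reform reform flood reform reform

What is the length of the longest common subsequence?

One common subsequence of length 3: ruling at chronicle I[2]=chronicle II[2], treaty at chronicle I[3]=chronicle II[3], reform at chronicle I[4]=chronicle II[8]. The LCS DP gives dp[10][8] = 3, so this is optimal.

3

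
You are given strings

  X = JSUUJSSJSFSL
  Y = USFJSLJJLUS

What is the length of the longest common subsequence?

Match J at X[1]=Y[4]; then S at X[2]=Y[5]; then J at X[5]=Y[7]; then J at X[8]=Y[8]; then S at X[11]=Y[11] — 5 characters in the same relative order in both. The LCS DP gives dp[12][11] = 5, so this is optimal.

5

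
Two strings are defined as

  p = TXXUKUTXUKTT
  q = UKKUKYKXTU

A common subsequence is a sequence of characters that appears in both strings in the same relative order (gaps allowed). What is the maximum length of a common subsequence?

Let dp[i][j] be the LCS length of the first i characters of p and the first j characters of q. dp[i][j] = dp[i-1][j-1]+1 when the i-th and j-th characters match, else max(dp[i-1][j], dp[i][j-1]).
    ·  U  K  K  U  K  Y  K  X  T  U
 ·  0  0  0  0  0  0  0  0  0  0  0
 T  0  0  0  0  0  0  0  0  0  1  1
 X  0  0  0  0  0  0  0  0  1  1  1
 X  0  0  0  0  0  0  0  0  1  1  1
 U  0  1  1  1  1  1  1  1  1  1  2
 K  0  1  2  2  2  2  2  2  2  2  2
 U  0  1  2  2  3  3  3  3  3  3  3
 T  0  1  2  2  3  3  3  3  3  4  4
 X  0  1  2  2  3  3  3  3  4  4  4
 U  0  1  2  2  3  3  3  3  4  4  5
 K  0  1  2  3  3  4  4  4  4  4  5
 T  0  1  2  3  3  4  4  4  4  5  5
 T  0  1  2  3  3  4  4  4  4  5  5
dp[12][10] = 5. One LCS (by backtracking along matches): UKUTU.

5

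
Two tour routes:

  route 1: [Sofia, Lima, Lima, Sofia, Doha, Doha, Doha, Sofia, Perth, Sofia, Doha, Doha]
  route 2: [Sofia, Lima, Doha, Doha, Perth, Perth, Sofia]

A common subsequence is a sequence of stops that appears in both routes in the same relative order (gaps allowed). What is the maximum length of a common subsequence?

6

One common subsequence of length 6: Sofia at route 1[1]=route 2[1]; then Lima at route 1[3]=route 2[2]; then Doha at route 1[5]=route 2[3]; then Doha at route 1[6]=route 2[4]; then Perth at route 1[9]=route 2[6]; then Sofia at route 1[10]=route 2[7]. The LCS DP gives dp[12][7] = 6, so this is optimal.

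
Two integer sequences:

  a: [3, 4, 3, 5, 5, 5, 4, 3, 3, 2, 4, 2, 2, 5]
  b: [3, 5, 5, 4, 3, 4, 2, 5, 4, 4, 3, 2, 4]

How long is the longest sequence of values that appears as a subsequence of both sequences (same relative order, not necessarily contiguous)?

8

Pick 3 at a[1]=b[1] → 4 at a[2]=b[4] → 3 at a[3]=b[5] → 5 at a[4]=b[8] → 4 at a[7]=b[10] → 3 at a[9]=b[11] → 2 at a[10]=b[12] → 4 at a[11]=b[13]; all 8 values appear in both, in order, and the DP table's final entry dp[14][13] is also 8, so no common subsequence is longer.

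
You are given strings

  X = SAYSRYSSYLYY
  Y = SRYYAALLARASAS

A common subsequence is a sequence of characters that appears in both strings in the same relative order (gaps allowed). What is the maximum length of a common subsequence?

Match S (X #1, Y #1); then A (X #2, Y #9); then R (X #5, Y #10); then S (X #7, Y #12); then S (X #8, Y #14) — 5 characters in the same relative order in both, and the DP table's final entry dp[12][14] is also 5, so no common subsequence is longer.

5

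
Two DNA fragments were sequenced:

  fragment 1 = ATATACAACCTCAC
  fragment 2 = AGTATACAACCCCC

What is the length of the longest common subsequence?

Pick A at fragment 1[1]=fragment 2[1]; then T at fragment 1[2]=fragment 2[3]; then A at fragment 1[3]=fragment 2[4]; then T at fragment 1[4]=fragment 2[5]; then A at fragment 1[5]=fragment 2[6]; then C at fragment 1[6]=fragment 2[7]; then A at fragment 1[7]=fragment 2[8]; then A at fragment 1[8]=fragment 2[9]; then C at fragment 1[9]=fragment 2[11]; then C at fragment 1[10]=fragment 2[12]; then C at fragment 1[12]=fragment 2[13]; then C at fragment 1[14]=fragment 2[14]; all 12 bases appear in both, in order. The LCS DP gives dp[14][14] = 12, so this is optimal.

12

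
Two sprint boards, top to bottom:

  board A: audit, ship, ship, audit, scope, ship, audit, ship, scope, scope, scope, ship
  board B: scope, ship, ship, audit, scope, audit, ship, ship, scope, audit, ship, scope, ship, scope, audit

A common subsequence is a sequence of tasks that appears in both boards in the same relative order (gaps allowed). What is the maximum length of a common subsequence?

Pick ship [2,2], ship [3,3], audit [4,4], scope [5,5], ship [6,8], audit [7,10], ship [8,11], scope [9,12], scope [10,14]; all 9 tasks appear in both, in order. Since dp[12][15] = 9, nothing longer is possible.

9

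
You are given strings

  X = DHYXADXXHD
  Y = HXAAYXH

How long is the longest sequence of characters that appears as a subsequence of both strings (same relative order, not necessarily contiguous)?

Let dp[i][j] be the LCS length of the first i characters of X and the first j characters of Y. dp[i][j] = dp[i-1][j-1]+1 when the i-th and j-th characters match, else max(dp[i-1][j], dp[i][j-1]).
    ·  H  X  A  A  Y  X  H
 ·  0  0  0  0  0  0  0  0
 D  0  0  0  0  0  0  0  0
 H  0  1  1  1  1  1  1  1
 Y  0  1  1  1  1  2  2  2
 X  0  1  2  2  2  2  3  3
 A  0  1  2  3  3  3  3  3
 D  0  1  2  3  3  3  3  3
 X  0  1  2  3  3  3  4  4
 X  0  1  2  3  3  3  4  4
 H  0  1  2  3  3  3  4  5
 D  0  1  2  3  3  3  4  5
dp[10][7] = 5. One LCS (by backtracking along matches): HXAXH.

5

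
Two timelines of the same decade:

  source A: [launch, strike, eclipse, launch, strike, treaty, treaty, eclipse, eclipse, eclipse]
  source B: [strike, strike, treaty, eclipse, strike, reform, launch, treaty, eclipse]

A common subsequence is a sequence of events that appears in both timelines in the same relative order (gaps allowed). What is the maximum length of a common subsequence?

One common subsequence of length 5: strike (source A #2, source B #2); then eclipse (source A #3, source B #4); then launch (source A #4, source B #7); then treaty (source A #7, source B #8); then eclipse (source A #10, source B #9). Since dp[10][9] = 5, nothing longer is possible.

5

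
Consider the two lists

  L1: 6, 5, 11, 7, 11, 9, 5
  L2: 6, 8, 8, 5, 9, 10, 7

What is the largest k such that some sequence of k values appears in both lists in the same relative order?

3

Let dp[i][j] be the LCS length of the first i values of L1 and the first j values of L2. dp[i][j] = dp[i-1][j-1]+1 when the i-th and j-th values match, else max(dp[i-1][j], dp[i][j-1]).
    ·  6  8  8  5  9 10  7
 ·  0  0  0  0  0  0  0  0
 6  0  1  1  1  1  1  1  1
 5  0  1  1  1  2  2  2  2
11  0  1  1  1  2  2  2  2
 7  0  1  1  1  2  2  2  3
11  0  1  1  1  2  2  2  3
 9  0  1  1  1  2  3  3  3
 5  0  1  1  1  2  3  3  3
dp[7][7] = 3. One LCS (by backtracking along matches): 6, 5, 7.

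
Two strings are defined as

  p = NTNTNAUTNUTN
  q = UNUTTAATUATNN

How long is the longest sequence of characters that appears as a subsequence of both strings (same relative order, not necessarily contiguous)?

Match N (p #1, q #2), T (p #2, q #4), T (p #4, q #5), A (p #6, q #7), U (p #7, q #9), T (p #8, q #11), N (p #9, q #12), N (p #12, q #13) — 8 characters in the same relative order in both, and the DP table's final entry dp[12][13] is also 8, so no common subsequence is longer.

8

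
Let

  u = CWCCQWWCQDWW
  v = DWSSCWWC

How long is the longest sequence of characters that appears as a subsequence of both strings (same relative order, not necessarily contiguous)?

5

One common subsequence of length 5: W (u #2, v #2), then C (u #4, v #5), then W (u #6, v #6), then W (u #7, v #7), then C (u #8, v #8), and the DP table's final entry dp[12][8] is also 5, so no common subsequence is longer.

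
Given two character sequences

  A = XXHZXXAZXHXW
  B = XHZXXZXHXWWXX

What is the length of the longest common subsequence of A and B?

10

One common subsequence of length 10: X at A[2]=B[1]; then H at A[3]=B[2]; then Z at A[4]=B[3]; then X at A[5]=B[4]; then X at A[6]=B[5]; then Z at A[8]=B[6]; then X at A[9]=B[7]; then H at A[10]=B[8]; then X at A[11]=B[9]; then W at A[12]=B[11], and the DP table's final entry dp[12][13] is also 10, so no common subsequence is longer.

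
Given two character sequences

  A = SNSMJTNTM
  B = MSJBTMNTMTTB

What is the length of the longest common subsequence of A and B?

Let dp[i][j] be the LCS length of the first i characters of A and the first j characters of B. dp[i][j] = dp[i-1][j-1]+1 when the i-th and j-th characters match, else max(dp[i-1][j], dp[i][j-1]).
    ·  M  S  J  B  T  M  N  T  M  T  T  B
 ·  0  0  0  0  0  0  0  0  0  0  0  0  0
 S  0  0  1  1  1  1  1  1  1  1  1  1  1
 N  0  0  1  1  1  1  1  2  2  2  2  2  2
 S  0  0  1  1  1  1  1  2  2  2  2  2  2
 M  0  1  1  1  1  1  2  2  2  3  3  3  3
 J  0  1  1  2  2  2  2  2  2  3  3  3  3
 T  0  1  1  2  2  3  3  3  3  3  4  4  4
 N  0  1  1  2  2  3  3  4  4  4  4  4  4
 T  0  1  1  2  2  3  3  4  5  5  5  5  5
 M  0  1  1  2  2  3  4  4  5  6  6  6  6
dp[9][12] = 6. One LCS (by backtracking along matches): SJTNTM.

6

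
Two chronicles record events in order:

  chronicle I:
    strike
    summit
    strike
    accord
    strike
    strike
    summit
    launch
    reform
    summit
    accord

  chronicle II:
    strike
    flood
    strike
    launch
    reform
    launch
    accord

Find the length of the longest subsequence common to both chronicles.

One common subsequence of length 5: strike [1,1], strike [6,3], launch [8,4], reform [9,5], accord [11,7]. dp[11][7] = 5 confirms this is the maximum.

5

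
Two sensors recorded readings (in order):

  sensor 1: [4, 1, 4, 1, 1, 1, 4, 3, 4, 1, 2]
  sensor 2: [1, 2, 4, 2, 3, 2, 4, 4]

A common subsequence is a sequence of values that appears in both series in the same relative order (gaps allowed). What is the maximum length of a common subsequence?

Pick 1 [2,1], 4 [3,3], 4 [7,7], 4 [9,8]; all 4 values appear in both, in order. Since dp[11][8] = 4, nothing longer is possible.

4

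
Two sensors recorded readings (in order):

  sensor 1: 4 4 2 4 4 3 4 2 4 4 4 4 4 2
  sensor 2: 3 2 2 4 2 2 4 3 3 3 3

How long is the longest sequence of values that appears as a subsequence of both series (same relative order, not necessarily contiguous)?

4

One common subsequence of length 4: 4 at sensor 1[1]=sensor 2[4] → 2 at sensor 1[3]=sensor 2[6] → 4 at sensor 1[4]=sensor 2[7] → 3 at sensor 1[6]=sensor 2[11]. dp[14][11] = 4 confirms this is the maximum.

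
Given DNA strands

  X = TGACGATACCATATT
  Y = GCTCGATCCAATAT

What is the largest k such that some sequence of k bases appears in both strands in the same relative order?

11

Taking T [1,3]; then C [4,4]; then G [5,5]; then A [6,6]; then T [7,7]; then C [9,8]; then C [10,9]; then A [11,11]; then T [12,12]; then A [13,13]; then T [15,14] gives a common subsequence of length 11, and the DP table's final entry dp[15][14] is also 11, so no common subsequence is longer.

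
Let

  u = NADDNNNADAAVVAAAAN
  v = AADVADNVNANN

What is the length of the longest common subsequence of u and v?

7

Pick A [2,2], then D [3,3], then D [4,6], then N [5,7], then N [6,9], then N [7,11], then N [18,12]; all 7 characters appear in both, in order. dp[18][12] = 7 confirms this is the maximum.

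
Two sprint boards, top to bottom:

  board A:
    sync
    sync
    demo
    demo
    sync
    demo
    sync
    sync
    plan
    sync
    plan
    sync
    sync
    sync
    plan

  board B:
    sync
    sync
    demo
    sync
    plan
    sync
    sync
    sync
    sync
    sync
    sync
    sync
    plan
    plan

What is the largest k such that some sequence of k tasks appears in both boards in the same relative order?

Pick sync (board A #1, board B #1), sync (board A #2, board B #2), demo (board A #3, board B #3), sync (board A #5, board B #6), sync (board A #7, board B #7), sync (board A #8, board B #8), sync (board A #10, board B #9), sync (board A #12, board B #10), sync (board A #13, board B #11), sync (board A #14, board B #12), plan (board A #15, board B #14); all 11 tasks appear in both, in order. dp[15][14] = 11 confirms this is the maximum.

11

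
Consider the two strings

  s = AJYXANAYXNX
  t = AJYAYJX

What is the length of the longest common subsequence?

6

Taking A at s[1]=t[1], J at s[2]=t[2], Y at s[3]=t[3], A at s[7]=t[4], Y at s[8]=t[5], X at s[11]=t[7] gives a common subsequence of length 6. Since dp[11][7] = 6, nothing longer is possible.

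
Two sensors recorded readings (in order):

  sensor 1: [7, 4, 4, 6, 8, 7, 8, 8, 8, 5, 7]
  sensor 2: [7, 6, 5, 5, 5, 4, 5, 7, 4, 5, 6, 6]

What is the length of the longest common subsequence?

Pick 7 [1,1] → 4 [2,6] → 4 [3,9] → 6 [4,12]; all 4 values appear in both, in order. dp[11][12] = 4 confirms this is the maximum.

4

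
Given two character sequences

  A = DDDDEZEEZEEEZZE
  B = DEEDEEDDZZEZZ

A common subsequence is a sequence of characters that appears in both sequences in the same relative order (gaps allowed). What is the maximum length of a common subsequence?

9

One common subsequence of length 9: D [1,1], then D [2,4], then D [3,7], then D [4,8], then Z [6,9], then Z [9,10], then E [12,11], then Z [13,12], then Z [14,13], and the DP table's final entry dp[15][13] is also 9, so no common subsequence is longer.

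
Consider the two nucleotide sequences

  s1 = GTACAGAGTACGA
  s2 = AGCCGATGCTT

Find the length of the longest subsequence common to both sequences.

Pick G at s1[1]=s2[2], then C at s1[4]=s2[4], then G at s1[6]=s2[5], then A at s1[7]=s2[6], then G at s1[8]=s2[8], then T at s1[9]=s2[11]; all 6 bases appear in both, in order, and the DP table's final entry dp[13][11] is also 6, so no common subsequence is longer.

6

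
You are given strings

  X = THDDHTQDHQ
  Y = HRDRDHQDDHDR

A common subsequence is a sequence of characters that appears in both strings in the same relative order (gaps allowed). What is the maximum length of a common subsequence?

Match H (X #2, Y #1), then D (X #3, Y #3), then D (X #4, Y #5), then H (X #5, Y #6), then Q (X #7, Y #7), then D (X #8, Y #9), then H (X #9, Y #10) — 7 characters in the same relative order in both. dp[10][12] = 7 confirms this is the maximum.

7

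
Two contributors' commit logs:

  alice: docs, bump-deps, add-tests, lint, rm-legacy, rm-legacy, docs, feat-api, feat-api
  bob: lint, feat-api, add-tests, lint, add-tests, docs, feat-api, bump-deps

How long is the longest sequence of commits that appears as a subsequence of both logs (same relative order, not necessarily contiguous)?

Pick add-tests at alice[3]=bob[3], lint at alice[4]=bob[4], docs at alice[7]=bob[6], feat-api at alice[8]=bob[7]; all 4 commits appear in both, in order. Since dp[9][8] = 4, nothing longer is possible.

4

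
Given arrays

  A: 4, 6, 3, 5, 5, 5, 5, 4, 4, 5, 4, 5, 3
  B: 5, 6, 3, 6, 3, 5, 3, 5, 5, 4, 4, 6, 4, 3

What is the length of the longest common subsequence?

9

One common subsequence of length 9: 6 (A #2, B #4) → 3 (A #3, B #5) → 5 (A #4, B #6) → 5 (A #6, B #8) → 5 (A #7, B #9) → 4 (A #8, B #10) → 4 (A #9, B #11) → 4 (A #11, B #13) → 3 (A #13, B #14). The LCS DP gives dp[13][14] = 9, so this is optimal.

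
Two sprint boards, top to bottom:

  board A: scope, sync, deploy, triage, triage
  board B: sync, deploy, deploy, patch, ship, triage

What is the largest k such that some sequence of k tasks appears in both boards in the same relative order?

Match sync [2,1]; then deploy [3,3]; then triage [5,6] — 3 tasks in the same relative order in both, and the DP table's final entry dp[5][6] is also 3, so no common subsequence is longer.

3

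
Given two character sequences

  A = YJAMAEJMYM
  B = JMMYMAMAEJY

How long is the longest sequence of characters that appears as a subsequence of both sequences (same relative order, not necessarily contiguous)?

Let dp[i][j] be the LCS length of the first i characters of A and the first j characters of B. dp[i][j] = dp[i-1][j-1]+1 when the i-th and j-th characters match, else max(dp[i-1][j], dp[i][j-1]).
    ·  J  M  M  Y  M  A  M  A  E  J  Y
 ·  0  0  0  0  0  0  0  0  0  0  0  0
 Y  0  0  0  0  1  1  1  1  1  1  1  1
 J  0  1  1  1  1  1  1  1  1  1  2  2
 A  0  1  1  1  1  1  2  2  2  2  2  2
 M  0  1  2  2  2  2  2  3  3  3  3  3
 A  0  1  2  2  2  2  3  3  4  4  4  4
 E  0  1  2  2  2  2  3  3  4  5  5  5
 J  0  1  2  2  2  2  3  3  4  5  6  6
 M  0  1  2  3  3  3  3  4  4  5  6  6
 Y  0  1  2  3  4  4  4  4  4  5  6  7
 M  0  1  2  3  4  5  5  5  5  5  6  7
dp[10][11] = 7. One LCS (by backtracking along matches): YAMAEJY.

7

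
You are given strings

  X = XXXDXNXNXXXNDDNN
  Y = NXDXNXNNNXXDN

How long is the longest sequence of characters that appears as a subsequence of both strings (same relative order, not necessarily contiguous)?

10

Taking X (X #3, Y #2), D (X #4, Y #3), X (X #5, Y #4), N (X #6, Y #5), X (X #7, Y #6), N (X #8, Y #9), X (X #10, Y #10), X (X #11, Y #11), D (X #14, Y #12), N (X #16, Y #13) gives a common subsequence of length 10, and the DP table's final entry dp[16][13] is also 10, so no common subsequence is longer.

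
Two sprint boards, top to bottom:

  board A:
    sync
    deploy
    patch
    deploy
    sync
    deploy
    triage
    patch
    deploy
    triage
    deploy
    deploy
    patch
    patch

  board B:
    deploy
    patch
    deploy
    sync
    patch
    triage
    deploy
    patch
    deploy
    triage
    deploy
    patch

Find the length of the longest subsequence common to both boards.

10

Taking deploy (board A #2, board B #1); then patch (board A #3, board B #2); then deploy (board A #4, board B #3); then sync (board A #5, board B #4); then deploy (board A #6, board B #7); then patch (board A #8, board B #8); then deploy (board A #9, board B #9); then triage (board A #10, board B #10); then deploy (board A #12, board B #11); then patch (board A #14, board B #12) gives a common subsequence of length 10. The LCS DP gives dp[14][12] = 10, so this is optimal.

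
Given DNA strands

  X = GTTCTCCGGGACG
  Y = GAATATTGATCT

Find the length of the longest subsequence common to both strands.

Pick G at X[1]=Y[1], then T at X[2]=Y[4], then T at X[3]=Y[6], then T at X[5]=Y[7], then G at X[10]=Y[8], then A at X[11]=Y[9], then C at X[12]=Y[11]; all 7 bases appear in both, in order. dp[13][12] = 7 confirms this is the maximum.

7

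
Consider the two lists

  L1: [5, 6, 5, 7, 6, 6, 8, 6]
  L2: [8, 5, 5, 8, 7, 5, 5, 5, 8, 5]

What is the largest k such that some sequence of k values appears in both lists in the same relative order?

4

Taking 5 (L1 #1, L2 #2), then 5 (L1 #3, L2 #3), then 7 (L1 #4, L2 #5), then 8 (L1 #7, L2 #9) gives a common subsequence of length 4. dp[8][10] = 4 confirms this is the maximum.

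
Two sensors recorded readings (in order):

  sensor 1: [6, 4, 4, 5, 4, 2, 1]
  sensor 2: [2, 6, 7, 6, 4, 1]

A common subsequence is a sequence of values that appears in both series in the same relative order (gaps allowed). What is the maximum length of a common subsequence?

Match 6 at sensor 1[1]=sensor 2[4] → 4 at sensor 1[5]=sensor 2[5] → 1 at sensor 1[7]=sensor 2[6] — 3 values in the same relative order in both. The LCS DP gives dp[7][6] = 3, so this is optimal.

3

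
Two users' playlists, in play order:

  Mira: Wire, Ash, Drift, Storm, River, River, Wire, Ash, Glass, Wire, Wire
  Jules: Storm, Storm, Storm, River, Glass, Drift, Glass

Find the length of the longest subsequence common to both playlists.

3

Pick Storm at Mira[4]=Jules[3], then River at Mira[5]=Jules[4], then Glass at Mira[9]=Jules[7]; all 3 songs appear in both, in order. The LCS DP gives dp[11][7] = 3, so this is optimal.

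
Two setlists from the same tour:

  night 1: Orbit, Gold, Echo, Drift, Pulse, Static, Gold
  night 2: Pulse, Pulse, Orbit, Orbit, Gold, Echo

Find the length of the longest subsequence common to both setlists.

Taking Orbit (night 1 #1, night 2 #4), Gold (night 1 #2, night 2 #5), Echo (night 1 #3, night 2 #6) gives a common subsequence of length 3. The LCS DP gives dp[7][6] = 3, so this is optimal.

3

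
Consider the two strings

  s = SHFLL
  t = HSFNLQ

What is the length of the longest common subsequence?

Let dp[i][j] be the LCS length of the first i characters of s and the first j characters of t. dp[i][j] = dp[i-1][j-1]+1 when the i-th and j-th characters match, else max(dp[i-1][j], dp[i][j-1]).
    ·  H  S  F  N  L  Q
 ·  0  0  0  0  0  0  0
 S  0  0  1  1  1  1  1
 H  0  1  1  1  1  1  1
 F  0  1  1  2  2  2  2
 L  0  1  1  2  2  3  3
 L  0  1  1  2  2  3  3
dp[5][6] = 3. One LCS (by backtracking along matches): SFL.

3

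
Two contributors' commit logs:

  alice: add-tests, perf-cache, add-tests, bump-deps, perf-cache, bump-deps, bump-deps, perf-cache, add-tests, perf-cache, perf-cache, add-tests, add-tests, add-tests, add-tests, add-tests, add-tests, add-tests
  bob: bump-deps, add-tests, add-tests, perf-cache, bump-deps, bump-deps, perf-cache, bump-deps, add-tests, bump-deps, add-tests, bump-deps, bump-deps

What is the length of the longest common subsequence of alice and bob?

8

Pick add-tests (alice #1, bob #2), then add-tests (alice #3, bob #3), then perf-cache (alice #5, bob #4), then bump-deps (alice #6, bob #5), then bump-deps (alice #7, bob #6), then perf-cache (alice #8, bob #7), then add-tests (alice #9, bob #9), then add-tests (alice #12, bob #11); all 8 commits appear in both, in order. dp[18][13] = 8 confirms this is the maximum.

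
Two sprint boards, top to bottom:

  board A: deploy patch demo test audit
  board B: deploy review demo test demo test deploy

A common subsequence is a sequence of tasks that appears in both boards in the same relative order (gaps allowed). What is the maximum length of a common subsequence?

3

One common subsequence of length 3: deploy at board A[1]=board B[1], then demo at board A[3]=board B[5], then test at board A[4]=board B[6]. Since dp[5][7] = 3, nothing longer is possible.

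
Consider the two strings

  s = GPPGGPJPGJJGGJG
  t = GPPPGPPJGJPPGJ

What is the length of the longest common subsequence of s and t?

10

Taking G [1,1], P [2,3], P [3,4], G [4,5], P [6,7], J [7,8], G [9,9], J [10,10], G [13,13], J [14,14] gives a common subsequence of length 10. dp[15][14] = 10 confirms this is the maximum.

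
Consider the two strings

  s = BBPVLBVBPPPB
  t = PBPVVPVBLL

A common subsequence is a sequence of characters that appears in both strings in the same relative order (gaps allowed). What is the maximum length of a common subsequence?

6

Taking B (s #2, t #2), then P (s #3, t #3), then V (s #4, t #4), then V (s #7, t #5), then P (s #9, t #6), then B (s #12, t #8) gives a common subsequence of length 6. Since dp[12][10] = 6, nothing longer is possible.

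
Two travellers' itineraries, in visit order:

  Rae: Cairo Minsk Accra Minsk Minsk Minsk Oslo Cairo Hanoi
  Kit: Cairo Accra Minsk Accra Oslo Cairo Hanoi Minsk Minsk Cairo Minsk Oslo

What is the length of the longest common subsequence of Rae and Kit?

One common subsequence of length 7: Cairo (Rae #1, Kit #1), Minsk (Rae #2, Kit #3), Accra (Rae #3, Kit #4), Minsk (Rae #4, Kit #8), Minsk (Rae #5, Kit #9), Minsk (Rae #6, Kit #11), Oslo (Rae #7, Kit #12). dp[9][12] = 7 confirms this is the maximum.

7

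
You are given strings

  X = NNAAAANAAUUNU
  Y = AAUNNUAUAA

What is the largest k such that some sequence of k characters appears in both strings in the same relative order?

One common subsequence of length 5: N (X #1, Y #4); then N (X #2, Y #5); then A (X #3, Y #7); then A (X #8, Y #9); then A (X #9, Y #10). dp[13][10] = 5 confirms this is the maximum.

5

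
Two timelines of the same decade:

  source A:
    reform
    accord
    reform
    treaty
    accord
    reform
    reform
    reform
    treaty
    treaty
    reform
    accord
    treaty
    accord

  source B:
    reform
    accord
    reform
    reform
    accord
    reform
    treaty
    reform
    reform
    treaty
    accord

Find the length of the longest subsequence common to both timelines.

Pick reform (source A #1, source B #1) → accord (source A #2, source B #2) → reform (source A #3, source B #4) → accord (source A #5, source B #5) → reform (source A #6, source B #6) → reform (source A #8, source B #8) → reform (source A #11, source B #9) → treaty (source A #13, source B #10) → accord (source A #14, source B #11); all 9 events appear in both, in order. Since dp[14][11] = 9, nothing longer is possible.

9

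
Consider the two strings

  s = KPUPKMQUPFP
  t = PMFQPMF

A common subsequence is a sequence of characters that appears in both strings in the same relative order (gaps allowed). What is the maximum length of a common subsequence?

Pick P (s #4, t #1) → M (s #6, t #2) → Q (s #7, t #4) → P (s #9, t #5) → F (s #10, t #7); all 5 characters appear in both, in order, and the DP table's final entry dp[11][7] is also 5, so no common subsequence is longer.

5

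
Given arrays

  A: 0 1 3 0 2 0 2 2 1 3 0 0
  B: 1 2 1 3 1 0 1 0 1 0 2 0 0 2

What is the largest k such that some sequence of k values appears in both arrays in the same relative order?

Pick 0 (A #1, B #6); then 1 (A #2, B #7); then 0 (A #4, B #8); then 0 (A #6, B #10); then 2 (A #8, B #11); then 0 (A #11, B #12); then 0 (A #12, B #13); all 7 values appear in both, in order. Since dp[12][14] = 7, nothing longer is possible.

7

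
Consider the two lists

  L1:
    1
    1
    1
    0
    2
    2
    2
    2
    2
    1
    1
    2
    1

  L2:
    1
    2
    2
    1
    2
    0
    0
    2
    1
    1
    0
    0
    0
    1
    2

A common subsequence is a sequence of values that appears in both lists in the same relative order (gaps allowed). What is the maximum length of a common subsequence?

8

Match 1 (L1 #3, L2 #1), 2 (L1 #5, L2 #2), 2 (L1 #6, L2 #3), 2 (L1 #7, L2 #5), 2 (L1 #8, L2 #8), 1 (L1 #10, L2 #10), 1 (L1 #11, L2 #14), 2 (L1 #12, L2 #15) — 8 values in the same relative order in both, and the DP table's final entry dp[13][15] is also 8, so no common subsequence is longer.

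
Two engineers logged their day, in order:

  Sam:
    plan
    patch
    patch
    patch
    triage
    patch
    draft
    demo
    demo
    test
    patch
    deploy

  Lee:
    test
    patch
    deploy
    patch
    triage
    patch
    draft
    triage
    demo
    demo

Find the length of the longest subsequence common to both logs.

Pick patch at Sam[2]=Lee[2] → patch at Sam[4]=Lee[4] → triage at Sam[5]=Lee[5] → patch at Sam[6]=Lee[6] → draft at Sam[7]=Lee[7] → demo at Sam[8]=Lee[9] → demo at Sam[9]=Lee[10]; all 7 tasks appear in both, in order. The LCS DP gives dp[12][10] = 7, so this is optimal.

7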